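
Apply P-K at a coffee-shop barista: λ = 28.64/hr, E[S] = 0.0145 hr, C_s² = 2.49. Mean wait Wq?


ρ = λ·E[S] = 28.64·0.0145 = 0.4153
E[S²] = E[S]²(1+C_s²) = 0.0145²·(1+2.49) = 0.0007338
Wq = λ·E[S²]/(2(1−ρ)) = 28.64·0.0007338/(2·0.5847) = 0.01797 hr

Final: 0.01797 hr


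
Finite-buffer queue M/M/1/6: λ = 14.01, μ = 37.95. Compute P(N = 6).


ρ = λ/μ = 14.01/37.95 = 0.3692
P_K = (1−ρ)ρ^K/(1−ρ^(K+1)) = (0.6308·0.002531)/(1 − 0.0009345)
= 0.001597/0.999065 = 0.001598

Final: 0.001598


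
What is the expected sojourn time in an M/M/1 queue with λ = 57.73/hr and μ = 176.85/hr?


W = 1/(μ−λ) = 1/(176.85 − 57.73) = 1/119.12 = 0.008395 hr

Final: 0.008395 hr


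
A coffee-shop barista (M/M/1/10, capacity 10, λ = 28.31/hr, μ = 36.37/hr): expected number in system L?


ρ = 28.31/36.37 = 0.7784
L = ρ[1 − (K+1)ρ^K + Kρ^(K+1)] / [(1−ρ)(1−ρ^(K+1))]
Numerator: 0.7784·(1 − 11·0.081652 + 10·0.063557) = 0.573983
Denominator: (0.2216)·(0.936443) = 0.207526
L = 0.573983/0.207526 = 2.7658

Final: 2.7658


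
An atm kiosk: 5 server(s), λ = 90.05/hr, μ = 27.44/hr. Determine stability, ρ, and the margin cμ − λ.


Total capacity cμ = 5·27.44 = 137.20/hr
ρ = λ/(cμ) = 90.05/137.20 = 0.6563
Stable ⇔ ρ < 1: YES
Spare capacity = cμ − λ = 137.20 − 90.05 = 47.15/hr

Final: ρ = 0.6563; stable; margin = 47.15/hr


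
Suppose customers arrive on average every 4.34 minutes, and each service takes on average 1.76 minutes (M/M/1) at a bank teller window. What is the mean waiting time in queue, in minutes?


λ = 60/4.34 = 13.8249 /hr
μ = 60/1.76 = 34.0909 /hr
ρ = λ/μ = 13.8249/34.0909 = 0.4055
Wq = ρ/(μ−λ) = 0.4055/(34.0909−13.8249) = 0.02001 hr
In minutes: 0.02001·60 = 1.201 min

Final: 1.201 min


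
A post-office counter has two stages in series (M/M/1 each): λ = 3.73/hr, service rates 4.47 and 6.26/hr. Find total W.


Each node sees arrival rate λ = 3.73/hr (tandem ⇒ throughput preserved).
W₁ = 1/(μ₁−λ) = 1/(4.47−3.73) = 1.35135 hr
W₂ = 1/(μ₂−λ) = 1/(6.26−3.73) = 0.39526 hr
W_total = W₁ + W₂ = 1.35135 + 0.39526 = 1.74661 hr

Final: 1.74661 hr


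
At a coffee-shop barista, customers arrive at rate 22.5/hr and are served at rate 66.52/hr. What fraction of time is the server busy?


ρ = λ/μ = 22.5/66.52 = 0.3382

Final: 0.3382


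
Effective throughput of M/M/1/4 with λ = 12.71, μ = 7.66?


ρ = 1.6593; P_K = (1−ρ)ρ^4/(1−ρ^5) = 0.431645
λ_eff = λ(1 − P_K) = 12.71·(1 − 0.431645) = 12.71·0.568355 = 7.2238 /hr

Final: 7.2238 /hr


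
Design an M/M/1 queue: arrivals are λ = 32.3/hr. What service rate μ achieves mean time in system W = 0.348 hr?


W = 1/(μ−λ) ⇒ μ − λ = 1/W = 1/0.348 = 2.8736
μ = λ + 1/W = 32.3 + 2.8736 = 35.1736 per hr

Final: 35.1736 /hr


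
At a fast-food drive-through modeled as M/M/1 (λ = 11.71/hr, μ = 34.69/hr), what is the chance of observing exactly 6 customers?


ρ = 11.71/34.69 = 0.3376
P_n = (1−ρ)·ρ^n = (1 − 0.3376)·0.3376^6 = 0.6624·0.001480 = 0.0009801

Final: 0.0009801


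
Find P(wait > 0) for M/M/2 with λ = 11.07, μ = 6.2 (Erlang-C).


a = λ/μ = 1.7855; ρ = a/2 = 0.8927
P₀ = 0.056668 (from M/M/c formula)
C(c,a) = [a^c/(c!(1−ρ))]·P₀ = [3.18795/(2·0.1073)]·0.056668
= 14.86113·0.056668 = 0.842152

Final: 0.842152


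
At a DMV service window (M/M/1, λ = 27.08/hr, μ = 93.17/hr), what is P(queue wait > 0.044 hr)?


ρ = 27.08/93.17 = 0.2907
P(Wq > t) = ρ·e^{−(μ−λ)t} = 0.2907·e^{−2.9080}
= 0.2907·0.054587 = 0.015866

Final: 0.015866


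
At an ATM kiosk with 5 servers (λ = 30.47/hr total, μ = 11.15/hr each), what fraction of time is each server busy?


ρ = λ/(cμ) = 30.47/(5·11.15) = 30.47/55.75 = 0.5465

Final: 0.5465


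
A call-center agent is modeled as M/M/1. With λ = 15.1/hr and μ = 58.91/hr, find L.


ρ = λ/μ = 15.1/58.91 = 0.2563
L = ρ/(1−ρ) = 0.2563/(1 − 0.2563) = 0.2563/0.7437 = 0.3447

Final: 0.3447


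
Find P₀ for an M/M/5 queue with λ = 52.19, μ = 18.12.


a = λ/μ = 52.19/18.12 = 2.8802; ρ = a/c = 0.5760
Σ_{k=0}^{4} a^k/k! (terms k=0..4) = 1.00000 + 2.88024 + 4.14790 + 3.98232 + 2.86751 = 14.87797
Tail: a^5/(5!(1−ρ)) = 198.21911/(120·0.4240) = 3.89626
P₀ = 1/(14.87797 + 3.89626) = 1/18.77423 = 0.053264

Final: 0.053264


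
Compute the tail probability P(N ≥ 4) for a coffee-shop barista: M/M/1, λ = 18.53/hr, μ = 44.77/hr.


ρ = 18.53/44.77 = 0.4139
P(N ≥ n) = ρ^n = 0.4139^4 = 0.029346

Final: 0.029346


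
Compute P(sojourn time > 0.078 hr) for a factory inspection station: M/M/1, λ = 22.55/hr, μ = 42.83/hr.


W ~ Exponential(μ−λ) for M/M/1.
μ − λ = 42.83 − 22.55 = 20.2800
P(W > t) = e^{−(μ−λ)t} = e^{−1.5818} = 0.205596

Final: 0.205596


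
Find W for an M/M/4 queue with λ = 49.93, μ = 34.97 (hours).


a = 1.4278; ρ = 0.3569; P₀ = 0.238011
Lq = P₀·a^c·ρ/(c!(1−ρ)²) = 0.03558
Wq = Lq/λ = 0.03558/49.93 = 0.0007125 hr
W = Wq + 1/μ = 0.0007125 + 0.02860 = 0.02931 hr

Final: 0.02931 hr


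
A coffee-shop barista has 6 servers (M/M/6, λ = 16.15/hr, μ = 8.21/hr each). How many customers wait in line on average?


a = λ/μ = 1.9671; ρ = a/6 = 0.3279
P₀ = 0.139673
Lq = P₀·a^c·ρ / (c!·(1−ρ)²) = 0.139673·57.93970·0.3279/(720·0.45178)
= 0.008157

Final: 0.008157


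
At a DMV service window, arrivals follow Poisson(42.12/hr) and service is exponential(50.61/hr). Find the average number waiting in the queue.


ρ = 42.12/50.61 = 0.8322
Lq = ρ²/(1−ρ) = 0.6926/0.1678 = 4.1289

Final: 4.1289


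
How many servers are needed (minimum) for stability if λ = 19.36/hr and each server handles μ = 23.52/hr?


Stability requires cμ > λ ⇔ c > λ/μ.
λ/μ = 19.36/23.52 = 0.8231
Minimum integer c = ⌊0.8231⌋ + 1 = 1
Check: 1·23.52 = 23.52 > 19.36, while 0·23.52 = 0.00 ≤ 19.36

Final: 1 servers


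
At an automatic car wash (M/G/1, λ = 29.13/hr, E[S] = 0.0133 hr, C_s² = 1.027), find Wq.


ρ = λ·E[S] = 29.13·0.0133 = 0.3874
E[S²] = E[S]²(1+C_s²) = 0.0133²·(1+1.027) = 0.0003586
Wq = λ·E[S²]/(2(1−ρ)) = 29.13·0.0003586/(2·0.6126) = 0.008525 hr

Final: 0.008525 hr


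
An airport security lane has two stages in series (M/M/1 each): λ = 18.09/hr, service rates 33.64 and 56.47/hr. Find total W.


Each node sees arrival rate λ = 18.09/hr (tandem ⇒ throughput preserved).
W₁ = 1/(μ₁−λ) = 1/(33.64−18.09) = 0.06431 hr
W₂ = 1/(μ₂−λ) = 1/(56.47−18.09) = 0.02606 hr
W_total = W₁ + W₂ = 0.06431 + 0.02606 = 0.09036 hr

Final: 0.09036 hr


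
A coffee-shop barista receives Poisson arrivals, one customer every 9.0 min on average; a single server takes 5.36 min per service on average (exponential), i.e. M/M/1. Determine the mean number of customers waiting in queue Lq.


λ = 60/9.0 = 6.6667 /hr
μ = 60/5.36 = 11.1940 /hr
ρ = λ/μ = 6.6667/11.1940 = 0.5956
Lq = ρ²/(1−ρ) = 0.3547/0.4044 = 0.8770

Final: 0.8770


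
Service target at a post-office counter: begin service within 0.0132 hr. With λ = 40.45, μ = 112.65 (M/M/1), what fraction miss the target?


ρ = 40.45/112.65 = 0.3591
P(Wq > t) = ρ·e^{−(μ−λ)t} = 0.3591·e^{−0.9530}
= 0.3591·0.385567 = 0.138448

Final: 0.138448


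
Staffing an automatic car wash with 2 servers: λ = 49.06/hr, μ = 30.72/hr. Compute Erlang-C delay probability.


a = λ/μ = 1.5970; ρ = a/2 = 0.7985
P₀ = 0.112036 (from M/M/c formula)
C(c,a) = [a^c/(c!(1−ρ))]·P₀ = [2.55043/(2·0.2015)]·0.112036
= 6.32868·0.112036 = 0.709041

Final: 0.709041


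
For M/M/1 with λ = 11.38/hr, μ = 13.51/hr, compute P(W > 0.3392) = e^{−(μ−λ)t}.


W ~ Exponential(μ−λ) for M/M/1.
μ − λ = 13.51 − 11.38 = 2.1300
P(W > t) = e^{−(μ−λ)t} = e^{−0.7225} = 0.485539

Final: 0.485539


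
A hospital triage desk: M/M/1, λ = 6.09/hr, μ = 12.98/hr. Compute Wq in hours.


ρ = 6.09/12.98 = 0.4692
Wq = ρ/(μ−λ) = 0.4692/(12.98 − 6.09) = 0.4692/6.89 = 0.06810 hr

Final: 0.06810 hr


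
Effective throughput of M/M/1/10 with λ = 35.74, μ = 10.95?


ρ = 3.2639; P_K = (1−ρ)ρ^10/(1−ρ^11) = 0.693622
λ_eff = λ(1 − P_K) = 35.74·(1 − 0.693622) = 35.74·0.306378 = 10.9499 /hr

Final: 10.9499 /hr


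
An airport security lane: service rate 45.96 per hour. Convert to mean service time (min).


Mean service time = 1/μ = 1/45.96 hour = 0.02176 hour
In minutes: 0.02176 × 60 = 1.3055 min

Final: 1.3055 min


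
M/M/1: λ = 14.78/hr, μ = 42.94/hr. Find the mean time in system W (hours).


W = 1/(μ−λ) = 1/(42.94 − 14.78) = 1/28.16 = 0.03551 hr

Final: 0.03551 hr


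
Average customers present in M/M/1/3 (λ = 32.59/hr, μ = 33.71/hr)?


ρ = 32.59/33.71 = 0.9668
L = ρ[1 − (K+1)ρ^K + Kρ^(K+1)] / [(1−ρ)(1−ρ^(K+1))]
Numerator: 0.9668·(1 − 4·0.903601 + 3·0.873579) = 0.006123
Denominator: (0.03322)·(0.126421) = 0.004200
L = 0.006123/0.004200 = 1.4578

Final: 1.4578


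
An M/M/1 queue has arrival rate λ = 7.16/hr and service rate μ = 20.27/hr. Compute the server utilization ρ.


ρ = λ/μ = 7.16/20.27 = 0.3532

Final: 0.3532


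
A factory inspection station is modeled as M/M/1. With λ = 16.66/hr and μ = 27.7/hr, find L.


ρ = λ/μ = 16.66/27.7 = 0.6014
L = ρ/(1−ρ) = 0.6014/(1 − 0.6014) = 0.6014/0.3986 = 1.5091

Final: 1.5091


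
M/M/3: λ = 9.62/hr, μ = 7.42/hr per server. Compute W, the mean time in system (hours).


a = 1.2965; ρ = 0.4322; P₀ = 0.264789
Lq = P₀·a^c·ρ/(c!(1−ρ)²) = 0.12890
Wq = Lq/λ = 0.12890/9.62 = 0.01340 hr
W = Wq + 1/μ = 0.01340 + 0.13477 = 0.14817 hr

Final: 0.14817 hr


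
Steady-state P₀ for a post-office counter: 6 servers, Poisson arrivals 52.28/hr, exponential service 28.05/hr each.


a = λ/μ = 52.28/28.05 = 1.8638; ρ = a/c = 0.3106
Σ_{k=0}^{5} a^k/k! (terms k=0..5) = 1.00000 + 1.86381 + 1.73690 + 1.07909 + 0.50281 + 0.18743 = 6.37004
Tail: a^6/(6!(1−ρ)) = 41.91952/(720·0.6894) = 0.08446
P₀ = 1/(6.37004 + 0.08446) = 1/6.45449 = 0.154931

Final: 0.154931


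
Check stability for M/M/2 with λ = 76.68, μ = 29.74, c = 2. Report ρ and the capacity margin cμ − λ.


Total capacity cμ = 2·29.74 = 59.48/hr
ρ = λ/(cμ) = 76.68/59.48 = 1.2892
Stable ⇔ ρ < 1: NO
Spare capacity = cμ − λ = 59.48 − 76.68 = -17.20/hr

Final: ρ = 1.2892; unstable; margin = -17.20/hr


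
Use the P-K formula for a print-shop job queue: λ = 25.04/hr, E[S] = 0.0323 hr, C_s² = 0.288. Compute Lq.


ρ = λ·E[S] = 25.04·0.0323 = 0.8088
Lq = ρ²(1+C_s²)/(2(1−ρ)) = 0.6541·(1+0.288)/(2·0.1912)
= 0.6541·1.2880/0.3824 = 2.20320

Final: 2.20320


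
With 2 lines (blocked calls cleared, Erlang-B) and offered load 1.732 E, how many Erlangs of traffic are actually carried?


B(2,1.732) = 0.354429 (Erlang-B)
Carried load = a(1 − B) = 1.732·(1 − 0.354429) = 1.732·0.645571 = 1.1181 E

Final: 1.1181 Erlangs


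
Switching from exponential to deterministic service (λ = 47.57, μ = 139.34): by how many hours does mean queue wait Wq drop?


ρ = 47.57/139.34 = 0.3414
Wq(M/M/1) = ρ/(μ−λ) = 0.3414/91.77 = 0.003720 hr
Wq(M/D/1) = ρ/(2(μ−λ)) = 0.001860 hr
Savings = 0.003720 − 0.001860 = 0.001860 hr

Final: 0.001860 hr


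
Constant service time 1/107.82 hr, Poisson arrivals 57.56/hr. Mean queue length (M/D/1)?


ρ = 57.56/107.82 = 0.5339
M/D/1: Lq = ρ²/(2(1−ρ)) = 0.2850/(2·0.4661) = 0.30570

Final: 0.30570


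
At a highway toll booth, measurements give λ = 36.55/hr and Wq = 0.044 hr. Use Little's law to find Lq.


Lq = λWq = 36.55·0.044 = 1.6082

Final: 1.6082


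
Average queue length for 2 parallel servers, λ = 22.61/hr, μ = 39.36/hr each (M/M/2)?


a = λ/μ = 0.5744; ρ = a/2 = 0.2872
P₀ = 0.553735
Lq = P₀·a^c·ρ / (c!·(1−ρ)²) = 0.553735·0.32998·0.2872/(2·0.50805)
= 0.05165

Final: 0.05165


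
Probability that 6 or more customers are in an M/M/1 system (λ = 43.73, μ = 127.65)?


ρ = 43.73/127.65 = 0.3426
P(N ≥ n) = ρ^n = 0.3426^6 = 0.001616

Final: 0.001616


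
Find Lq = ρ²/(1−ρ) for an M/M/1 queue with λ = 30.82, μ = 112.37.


ρ = 30.82/112.37 = 0.2743
Lq = ρ²/(1−ρ) = 0.07523/0.7257 = 0.1037

Final: 0.1037


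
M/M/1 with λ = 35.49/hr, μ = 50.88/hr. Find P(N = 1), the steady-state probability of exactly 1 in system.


ρ = 35.49/50.88 = 0.6975
P_n = (1−ρ)·ρ^n = (1 − 0.6975)·0.6975^1 = 0.3025·0.697524 = 0.210984

Final: 0.210984


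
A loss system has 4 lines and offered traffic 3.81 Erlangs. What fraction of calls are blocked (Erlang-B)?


B(c,a) = (a^c/c!) / Σ_{k=0}^{c} a^k/k!
a^4/4! = 8.779882
Σ terms (k=0..4): 1.00000 + 3.81000 + 7.25805 + 9.21772 + 8.77988 = 30.065655
B = 8.779882/30.065655 = 0.292024

Final: 0.292024


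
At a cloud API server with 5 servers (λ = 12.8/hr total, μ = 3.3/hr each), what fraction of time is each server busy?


ρ = λ/(cμ) = 12.8/(5·3.3) = 12.8/16.50 = 0.7758

Final: 0.7758


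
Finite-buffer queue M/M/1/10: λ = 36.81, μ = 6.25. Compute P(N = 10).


ρ = λ/μ = 36.81/6.25 = 5.8896
P_K = (1−ρ)ρ^K/(1−ρ^(K+1)) = (-4.8896·50217836.806656)/(1 − 295762971.656480)
= -245545134.849824/-295762970.656480 = 0.830209

Final: 0.830209


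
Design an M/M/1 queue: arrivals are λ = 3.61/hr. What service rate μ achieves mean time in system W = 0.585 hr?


W = 1/(μ−λ) ⇒ μ − λ = 1/W = 1/0.585 = 1.7094
μ = λ + 1/W = 3.61 + 1.7094 = 5.3194 per hr

Final: 5.3194 /hr


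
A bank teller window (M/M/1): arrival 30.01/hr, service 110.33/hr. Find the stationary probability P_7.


ρ = 30.01/110.33 = 0.2720
P_n = (1−ρ)·ρ^n = (1 − 0.2720)·0.2720^7 = 0.7280·0.0001102 = 0.00008019

Final: 0.00008019


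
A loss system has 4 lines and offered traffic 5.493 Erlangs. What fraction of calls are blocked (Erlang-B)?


B(c,a) = (a^c/c!) / Σ_{k=0}^{c} a^k/k!
a^4/4! = 37.933870
Σ terms (k=0..4): 1.00000 + 5.49300 + 15.08652 + 27.62343 + 37.93387 = 87.136821
B = 37.933870/87.136821 = 0.435337

Final: 0.435337


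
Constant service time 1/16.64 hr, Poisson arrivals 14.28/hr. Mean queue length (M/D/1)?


ρ = 14.28/16.64 = 0.8582
M/D/1: Lq = ρ²/(2(1−ρ)) = 0.7365/(2·0.1418) = 2.59634

Final: 2.59634


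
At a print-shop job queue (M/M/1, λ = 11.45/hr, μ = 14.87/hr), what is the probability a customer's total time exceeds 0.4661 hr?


W ~ Exponential(μ−λ) for M/M/1.
μ − λ = 14.87 − 11.45 = 3.4200
P(W > t) = e^{−(μ−λ)t} = e^{−1.5941} = 0.203099

Final: 0.203099


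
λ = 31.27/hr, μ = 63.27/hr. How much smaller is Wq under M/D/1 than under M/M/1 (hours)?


ρ = 31.27/63.27 = 0.4942
Wq(M/M/1) = ρ/(μ−λ) = 0.4942/32.00 = 0.01544 hr
Wq(M/D/1) = ρ/(2(μ−λ)) = 0.007722 hr
Savings = 0.01544 − 0.007722 = 0.007722 hr

Final: 0.007722 hr


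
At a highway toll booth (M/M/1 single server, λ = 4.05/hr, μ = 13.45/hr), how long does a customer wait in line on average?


ρ = 4.05/13.45 = 0.3011
Wq = ρ/(μ−λ) = 0.3011/(13.45 − 4.05) = 0.3011/9.40 = 0.03203 hr

Final: 0.03203 hr


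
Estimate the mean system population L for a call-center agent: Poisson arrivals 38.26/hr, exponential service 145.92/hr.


ρ = λ/μ = 38.26/145.92 = 0.2622
L = ρ/(1−ρ) = 0.2622/(1 − 0.2622) = 0.2622/0.7378 = 0.3554

Final: 0.3554


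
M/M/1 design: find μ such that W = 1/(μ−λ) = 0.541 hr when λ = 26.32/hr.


W = 1/(μ−λ) ⇒ μ − λ = 1/W = 1/0.541 = 1.8484
μ = λ + 1/W = 26.32 + 1.8484 = 28.1684 per hr

Final: 28.1684 /hr


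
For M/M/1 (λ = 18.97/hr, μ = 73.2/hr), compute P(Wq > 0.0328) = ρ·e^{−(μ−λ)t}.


ρ = 18.97/73.2 = 0.2592
P(Wq > t) = ρ·e^{−(μ−λ)t} = 0.2592·e^{−1.7787}
= 0.2592·0.168850 = 0.043758

Final: 0.043758


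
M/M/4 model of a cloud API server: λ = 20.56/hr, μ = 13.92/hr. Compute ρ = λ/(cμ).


ρ = λ/(cμ) = 20.56/(4·13.92) = 20.56/55.68 = 0.3693

Final: 0.3693


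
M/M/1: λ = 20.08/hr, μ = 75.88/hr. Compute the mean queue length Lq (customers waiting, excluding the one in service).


ρ = 20.08/75.88 = 0.2646
Lq = ρ²/(1−ρ) = 0.07003/0.7354 = 0.09523

Final: 0.09523


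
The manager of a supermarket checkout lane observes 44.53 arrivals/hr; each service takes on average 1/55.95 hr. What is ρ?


ρ = λ/μ = 44.53/55.95 = 0.7959

Final: 0.7959


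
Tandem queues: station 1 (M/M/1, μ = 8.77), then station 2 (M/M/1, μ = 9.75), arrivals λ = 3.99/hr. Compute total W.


Each node sees arrival rate λ = 3.99/hr (tandem ⇒ throughput preserved).
W₁ = 1/(μ₁−λ) = 1/(8.77−3.99) = 0.20921 hr
W₂ = 1/(μ₂−λ) = 1/(9.75−3.99) = 0.17361 hr
W_total = W₁ + W₂ = 0.20921 + 0.17361 = 0.38282 hr

Final: 0.38282 hr


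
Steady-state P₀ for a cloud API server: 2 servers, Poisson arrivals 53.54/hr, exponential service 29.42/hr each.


a = λ/μ = 53.54/29.42 = 1.8199; ρ = a/c = 0.9099
Σ_{k=0}^{1} a^k/k! (terms k=0..1) = 1.00000 + 1.81985 = 2.81985
Tail: a^2/(2!(1−ρ)) = 3.31186/(2·0.09007) = 18.38392
P₀ = 1/(2.81985 + 18.38392) = 1/21.20377 = 0.047161

Final: 0.047161


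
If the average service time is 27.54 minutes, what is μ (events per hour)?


μ = 1/(service time) in consistent units.
1 hour = 60 min, so μ = 60/27.54 = 2.1786 per hour

Final: 2.1786 /hr


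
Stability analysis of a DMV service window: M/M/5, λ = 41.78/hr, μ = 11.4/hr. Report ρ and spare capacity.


Total capacity cμ = 5·11.4 = 57.00/hr
ρ = λ/(cμ) = 41.78/57.00 = 0.7330
Stable ⇔ ρ < 1: YES
Spare capacity = cμ − λ = 57.00 − 41.78 = 15.22/hr

Final: ρ = 0.7330; stable; margin = 15.22/hr


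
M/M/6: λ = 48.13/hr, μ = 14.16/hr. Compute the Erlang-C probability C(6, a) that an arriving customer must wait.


a = λ/μ = 3.3990; ρ = a/6 = 0.5665
P₀ = 0.032254 (from M/M/c formula)
C(c,a) = [a^c/(c!(1−ρ))]·P₀ = [1542.11105/(720·0.4335)]·0.032254
= 4.94078·0.032254 = 0.159361

Final: 0.159361


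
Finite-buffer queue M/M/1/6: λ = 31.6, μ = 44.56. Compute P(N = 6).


ρ = λ/μ = 31.6/44.56 = 0.7092
P_K = (1−ρ)ρ^K/(1−ρ^(K+1)) = (0.2908·0.127190)/(1 − 0.090197)
= 0.036992/0.909803 = 0.040660

Final: 0.040660


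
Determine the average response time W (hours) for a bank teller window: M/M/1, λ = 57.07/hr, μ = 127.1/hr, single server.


W = 1/(μ−λ) = 1/(127.1 − 57.07) = 1/70.03 = 0.01428 hr

Final: 0.01428 hr


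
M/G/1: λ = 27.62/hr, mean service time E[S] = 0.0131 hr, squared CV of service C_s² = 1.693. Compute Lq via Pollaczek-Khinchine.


ρ = λ·E[S] = 27.62·0.0131 = 0.3618
Lq = ρ²(1+C_s²)/(2(1−ρ)) = 0.1309·(1+1.693)/(2·0.6382)
= 0.1309·2.6930/1.2764 = 0.27622

Final: 0.27622


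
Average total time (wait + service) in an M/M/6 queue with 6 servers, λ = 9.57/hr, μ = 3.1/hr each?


a = 3.0871; ρ = 0.5145; P₀ = 0.044737
Lq = P₀·a^c·ρ/(c!(1−ρ)²) = 0.11741
Wq = Lq/λ = 0.11741/9.57 = 0.01227 hr
W = Wq + 1/μ = 0.01227 + 0.32258 = 0.33485 hr

Final: 0.33485 hr


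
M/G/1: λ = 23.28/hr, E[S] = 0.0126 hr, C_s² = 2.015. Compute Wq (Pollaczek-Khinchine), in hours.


ρ = λ·E[S] = 23.28·0.0126 = 0.2933
E[S²] = E[S]²(1+C_s²) = 0.0126²·(1+2.015) = 0.0004787
Wq = λ·E[S²]/(2(1−ρ)) = 23.28·0.0004787/(2·0.7067) = 0.007884 hr

Final: 0.007884 hr


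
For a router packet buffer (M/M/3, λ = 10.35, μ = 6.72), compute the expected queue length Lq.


a = λ/μ = 1.5402; ρ = a/3 = 0.5134
P₀ = 0.200899
Lq = P₀·a^c·ρ / (c!·(1−ρ)²) = 0.200899·3.65353·0.5134/(6·0.23679)
= 0.26524

Final: 0.26524


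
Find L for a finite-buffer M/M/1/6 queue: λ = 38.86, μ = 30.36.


ρ = 38.86/30.36 = 1.2800
L = ρ[1 − (K+1)ρ^K + Kρ^(K+1)] / [(1−ρ)(1−ρ^(K+1))]
Numerator: 1.2800·(1 − 7·4.397503 + 6·5.628688) = 5.106592
Denominator: (-0.2800)·(-4.628688) = 1.295911
L = 5.106592/1.295911 = 3.9405

Final: 3.9405


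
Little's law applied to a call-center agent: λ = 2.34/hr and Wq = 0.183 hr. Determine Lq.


Lq = λWq = 2.34·0.183 = 0.4282

Final: 0.4282


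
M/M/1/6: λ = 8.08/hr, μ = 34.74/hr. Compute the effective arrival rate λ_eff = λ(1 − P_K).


ρ = 0.2326; P_K = (1−ρ)ρ^6/(1−ρ^7) = 0.0001215
λ_eff = λ(1 − P_K) = 8.08·(1 − 0.0001215) = 8.08·0.999879 = 8.0790 /hr

Final: 8.0790 /hr


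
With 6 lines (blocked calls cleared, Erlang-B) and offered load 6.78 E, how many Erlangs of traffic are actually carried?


B(6,6.78) = 0.317396 (Erlang-B)
Carried load = a(1 − B) = 6.78·(1 − 0.317396) = 6.78·0.682604 = 4.6281 E

Final: 4.6281 Erlangs


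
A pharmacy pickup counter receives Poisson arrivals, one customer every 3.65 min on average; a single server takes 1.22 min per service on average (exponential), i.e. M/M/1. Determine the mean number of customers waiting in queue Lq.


λ = 60/3.65 = 16.4384 /hr
μ = 60/1.22 = 49.1803 /hr
ρ = λ/μ = 16.4384/49.1803 = 0.3342
Lq = ρ²/(1−ρ) = 0.1117/0.6658 = 0.1678

Final: 0.1678


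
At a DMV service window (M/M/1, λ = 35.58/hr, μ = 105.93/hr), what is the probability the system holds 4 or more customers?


ρ = 35.58/105.93 = 0.3359
P(N ≥ n) = ρ^n = 0.3359^4 = 0.012728

Final: 0.012728


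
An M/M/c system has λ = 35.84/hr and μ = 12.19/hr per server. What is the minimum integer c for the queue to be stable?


Stability requires cμ > λ ⇔ c > λ/μ.
λ/μ = 35.84/12.19 = 2.9401
Minimum integer c = ⌊2.9401⌋ + 1 = 3
Check: 3·12.19 = 36.57 > 35.84, while 2·12.19 = 24.38 ≤ 35.84

Final: 3 servers


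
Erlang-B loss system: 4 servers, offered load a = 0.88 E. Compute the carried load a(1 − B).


B(4,0.88) = 0.010386 (Erlang-B)
Carried load = a(1 − B) = 0.88·(1 − 0.010386) = 0.88·0.989614 = 0.8709 E

Final: 0.8709 Erlangs


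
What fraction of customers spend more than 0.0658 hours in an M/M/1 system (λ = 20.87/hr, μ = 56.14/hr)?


W ~ Exponential(μ−λ) for M/M/1.
μ − λ = 56.14 − 20.87 = 35.2700
P(W > t) = e^{−(μ−λ)t} = e^{−2.3208} = 0.098198

Final: 0.098198


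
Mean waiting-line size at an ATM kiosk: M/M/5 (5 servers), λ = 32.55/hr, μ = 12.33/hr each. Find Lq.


a = λ/μ = 2.6399; ρ = a/5 = 0.5280
P₀ = 0.069070
Lq = P₀·a^c·ρ / (c!·(1−ρ)²) = 0.069070·128.21522·0.5280/(120·0.22280)
= 0.17488

Final: 0.17488


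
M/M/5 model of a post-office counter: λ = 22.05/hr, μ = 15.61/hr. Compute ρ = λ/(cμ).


ρ = λ/(cμ) = 22.05/(5·15.61) = 22.05/78.05 = 0.2825

Final: 0.2825


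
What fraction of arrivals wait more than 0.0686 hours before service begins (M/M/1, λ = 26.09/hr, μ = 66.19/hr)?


ρ = 26.09/66.19 = 0.3942
P(Wq > t) = ρ·e^{−(μ−λ)t} = 0.3942·e^{−2.7509}
= 0.3942·0.063873 = 0.025177

Final: 0.025177


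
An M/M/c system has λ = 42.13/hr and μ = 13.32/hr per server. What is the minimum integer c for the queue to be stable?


Stability requires cμ > λ ⇔ c > λ/μ.
λ/μ = 42.13/13.32 = 3.1629
Minimum integer c = ⌊3.1629⌋ + 1 = 4
Check: 4·13.32 = 53.28 > 42.13, while 3·13.32 = 39.96 ≤ 42.13

Final: 4 servers


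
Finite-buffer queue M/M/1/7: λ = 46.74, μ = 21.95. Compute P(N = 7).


ρ = λ/μ = 46.74/21.95 = 2.1294
P_K = (1−ρ)ρ^K/(1−ρ^(K+1)) = (-1.1294·198.508581)/(1 − 422.701187)
= -224.192607/-421.701187 = 0.531639

Final: 0.531639


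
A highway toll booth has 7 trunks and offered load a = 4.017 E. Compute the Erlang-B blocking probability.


B(c,a) = (a^c/c!) / Σ_{k=0}^{c} a^k/k!
a^7/7! = 3.348747
Σ terms (k=0..7): 1.00000 + 4.01700 + 8.06814 + 10.80325 + 10.84916 + 8.71621 + 5.83551 + 3.34875 = 52.638016
B = 3.348747/52.638016 = 0.063618

Final: 0.063618


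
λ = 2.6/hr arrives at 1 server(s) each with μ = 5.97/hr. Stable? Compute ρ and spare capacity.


Total capacity cμ = 1·5.97 = 5.97/hr
ρ = λ/(cμ) = 2.6/5.97 = 0.4355
Stable ⇔ ρ < 1: YES
Spare capacity = cμ − λ = 5.97 − 2.6 = 3.37/hr

Final: ρ = 0.4355; stable; margin = 3.37/hr


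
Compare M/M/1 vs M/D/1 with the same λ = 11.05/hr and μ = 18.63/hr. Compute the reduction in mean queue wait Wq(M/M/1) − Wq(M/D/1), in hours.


ρ = 11.05/18.63 = 0.5931
Wq(M/M/1) = ρ/(μ−λ) = 0.5931/7.58 = 0.07825 hr
Wq(M/D/1) = ρ/(2(μ−λ)) = 0.03912 hr
Savings = 0.07825 − 0.03912 = 0.03912 hr

Final: 0.03912 hr


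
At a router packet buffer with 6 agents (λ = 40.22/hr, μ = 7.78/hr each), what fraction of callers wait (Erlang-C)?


a = λ/μ = 5.1697; ρ = a/6 = 0.8616
P₀ = 0.003394 (from M/M/c formula)
C(c,a) = [a^c/(c!(1−ρ))]·P₀ = [19088.63245/(720·0.1384)]·0.003394
= 191.57580·0.003394 = 0.650146

Final: 0.650146


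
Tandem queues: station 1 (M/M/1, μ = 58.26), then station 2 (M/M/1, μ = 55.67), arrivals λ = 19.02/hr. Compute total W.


Each node sees arrival rate λ = 19.02/hr (tandem ⇒ throughput preserved).
W₁ = 1/(μ₁−λ) = 1/(58.26−19.02) = 0.02548 hr
W₂ = 1/(μ₂−λ) = 1/(55.67−19.02) = 0.02729 hr
W_total = W₁ + W₂ = 0.02548 + 0.02729 = 0.05277 hr

Final: 0.05277 hr


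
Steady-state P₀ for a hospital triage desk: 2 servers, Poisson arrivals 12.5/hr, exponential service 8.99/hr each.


a = λ/μ = 12.5/8.99 = 1.3904; ρ = a/c = 0.6952
Σ_{k=0}^{1} a^k/k! (terms k=0..1) = 1.00000 + 1.39043 = 2.39043
Tail: a^2/(2!(1−ρ)) = 1.93331/(2·0.3048) = 3.17161
P₀ = 1/(2.39043 + 3.17161) = 1/5.56204 = 0.179790

Final: 0.179790


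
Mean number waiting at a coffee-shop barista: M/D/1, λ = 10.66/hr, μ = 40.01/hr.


ρ = 10.66/40.01 = 0.2664
M/D/1: Lq = ρ²/(2(1−ρ)) = 0.07099/(2·0.7336) = 0.04838

Final: 0.04838


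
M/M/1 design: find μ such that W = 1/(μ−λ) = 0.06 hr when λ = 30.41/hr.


W = 1/(μ−λ) ⇒ μ − λ = 1/W = 1/0.06 = 16.6667
μ = λ + 1/W = 30.41 + 16.6667 = 47.0767 per hr

Final: 47.0767 /hr


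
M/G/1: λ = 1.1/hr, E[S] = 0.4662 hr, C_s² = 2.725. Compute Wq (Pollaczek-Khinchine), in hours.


ρ = λ·E[S] = 1.1·0.4662 = 0.5128
E[S²] = E[S]²(1+C_s²) = 0.4662²·(1+2.725) = 0.809601
Wq = λ·E[S²]/(2(1−ρ)) = 1.1·0.809601/(2·0.4872) = 0.91400 hr

Final: 0.91400 hr


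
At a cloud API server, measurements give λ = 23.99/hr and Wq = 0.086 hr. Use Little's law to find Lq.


Lq = λWq = 23.99·0.086 = 2.0631

Final: 2.0631


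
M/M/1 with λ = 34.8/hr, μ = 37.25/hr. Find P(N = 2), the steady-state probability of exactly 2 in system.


ρ = 34.8/37.25 = 0.9342
P_n = (1−ρ)·ρ^n = (1 − 0.9342)·0.9342^2 = 0.06577·0.872782 = 0.057404

Final: 0.057404


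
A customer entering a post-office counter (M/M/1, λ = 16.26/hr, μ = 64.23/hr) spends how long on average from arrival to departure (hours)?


W = 1/(μ−λ) = 1/(64.23 − 16.26) = 1/47.97 = 0.02085 hr

Final: 0.02085 hr


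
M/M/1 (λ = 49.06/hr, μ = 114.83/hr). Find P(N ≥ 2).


ρ = 49.06/114.83 = 0.4272
P(N ≥ n) = ρ^n = 0.4272^2 = 0.182534

Final: 0.182534


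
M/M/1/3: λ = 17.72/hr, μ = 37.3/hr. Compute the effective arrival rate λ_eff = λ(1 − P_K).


ρ = 0.4751; P_K = (1−ρ)ρ^3/(1−ρ^4) = 0.059302
λ_eff = λ(1 − P_K) = 17.72·(1 − 0.059302) = 17.72·0.940698 = 16.6692 /hr

Final: 16.6692 /hr


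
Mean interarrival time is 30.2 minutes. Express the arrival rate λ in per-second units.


λ = 1/(interarrival time) in consistent units.
1 second = 0.0166667 min, so λ = 0.0166667/30.2 = 0.0005519 per second

Final: 0.0005519 /sec


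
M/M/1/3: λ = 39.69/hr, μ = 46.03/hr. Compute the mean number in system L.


ρ = 39.69/46.03 = 0.8623
L = ρ[1 − (K+1)ρ^K + Kρ^(K+1)] / [(1−ρ)(1−ρ^(K+1))]
Numerator: 0.8623·(1 − 4·0.641092 + 3·0.552790) = 0.081055
Denominator: (0.1377)·(0.447210) = 0.061597
L = 0.081055/0.061597 = 1.3159

Final: 1.3159


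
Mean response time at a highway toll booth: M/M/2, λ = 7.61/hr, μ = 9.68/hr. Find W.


a = 0.7862; ρ = 0.3931; P₀ = 0.435669
Lq = P₀·a^c·ρ/(c!(1−ρ)²) = 0.14367
Wq = Lq/λ = 0.14367/7.61 = 0.01888 hr
W = Wq + 1/μ = 0.01888 + 0.10331 = 0.12218 hr

Final: 0.12218 hr


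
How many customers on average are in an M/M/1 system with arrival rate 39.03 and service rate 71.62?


ρ = λ/μ = 39.03/71.62 = 0.5450
L = ρ/(1−ρ) = 0.5450/(1 − 0.5450) = 0.5450/0.4550 = 1.1976

Final: 1.1976


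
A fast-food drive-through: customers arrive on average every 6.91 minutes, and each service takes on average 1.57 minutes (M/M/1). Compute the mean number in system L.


λ = 60/6.91 = 8.6831 /hr
μ = 60/1.57 = 38.2166 /hr
ρ = λ/μ = 8.6831/38.2166 = 0.2272
L = ρ/(1−ρ) = 0.2272/0.7728 = 0.2940

Final: 0.2940


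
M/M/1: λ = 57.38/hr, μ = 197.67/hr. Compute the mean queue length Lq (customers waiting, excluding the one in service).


ρ = 57.38/197.67 = 0.2903
Lq = ρ²/(1−ρ) = 0.08426/0.7097 = 0.1187

Final: 0.1187


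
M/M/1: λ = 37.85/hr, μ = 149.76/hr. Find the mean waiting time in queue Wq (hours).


ρ = 37.85/149.76 = 0.2527
Wq = ρ/(μ−λ) = 0.2527/(149.76 − 37.85) = 0.2527/111.91 = 0.002258 hr

Final: 0.002258 hr


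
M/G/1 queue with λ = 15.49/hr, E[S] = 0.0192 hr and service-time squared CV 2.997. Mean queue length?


ρ = λ·E[S] = 15.49·0.0192 = 0.2974
Lq = ρ²(1+C_s²)/(2(1−ρ)) = 0.08845·(1+2.997)/(2·0.7026)
= 0.08845·3.9970/1.4052 = 0.25160

Final: 0.25160


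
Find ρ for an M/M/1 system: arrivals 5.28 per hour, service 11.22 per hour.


ρ = λ/μ = 5.28/11.22 = 0.4706

Final: 0.4706


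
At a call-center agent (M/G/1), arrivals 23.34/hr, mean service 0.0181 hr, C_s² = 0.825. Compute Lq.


ρ = λ·E[S] = 23.34·0.0181 = 0.4225
Lq = ρ²(1+C_s²)/(2(1−ρ)) = 0.1785·(1+0.825)/(2·0.5775)
= 0.1785·1.8250/1.1551 = 0.28197

Final: 0.28197


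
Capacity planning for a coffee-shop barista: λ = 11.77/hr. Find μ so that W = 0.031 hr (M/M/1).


W = 1/(μ−λ) ⇒ μ − λ = 1/W = 1/0.031 = 32.2581
μ = λ + 1/W = 11.77 + 32.2581 = 44.0281 per hr

Final: 44.0281 /hr


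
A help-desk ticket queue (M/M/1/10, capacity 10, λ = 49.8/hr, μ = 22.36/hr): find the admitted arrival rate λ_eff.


ρ = 2.2272; P_K = (1−ρ)ρ^10/(1−ρ^11) = 0.551086
λ_eff = λ(1 − P_K) = 49.8·(1 − 0.551086) = 49.8·0.448914 = 22.3559 /hr

Final: 22.3559 /hr


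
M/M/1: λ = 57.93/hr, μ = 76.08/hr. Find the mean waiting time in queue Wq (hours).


ρ = 57.93/76.08 = 0.7614
Wq = ρ/(μ−λ) = 0.7614/(76.08 − 57.93) = 0.7614/18.15 = 0.04195 hr

Final: 0.04195 hr


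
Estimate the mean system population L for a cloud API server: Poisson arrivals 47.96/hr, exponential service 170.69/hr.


ρ = λ/μ = 47.96/170.69 = 0.2810
L = ρ/(1−ρ) = 0.2810/(1 − 0.2810) = 0.2810/0.7190 = 0.3908

Final: 0.3908


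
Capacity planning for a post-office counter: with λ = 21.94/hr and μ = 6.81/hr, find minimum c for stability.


Stability requires cμ > λ ⇔ c > λ/μ.
λ/μ = 21.94/6.81 = 3.2217
Minimum integer c = ⌊3.2217⌋ + 1 = 4
Check: 4·6.81 = 27.24 > 21.94, while 3·6.81 = 20.43 ≤ 21.94

Final: 4 servers


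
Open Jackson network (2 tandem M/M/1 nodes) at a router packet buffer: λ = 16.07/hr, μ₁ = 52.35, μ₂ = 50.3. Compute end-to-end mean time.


Each node sees arrival rate λ = 16.07/hr (tandem ⇒ throughput preserved).
W₁ = 1/(μ₁−λ) = 1/(52.35−16.07) = 0.02756 hr
W₂ = 1/(μ₂−λ) = 1/(50.3−16.07) = 0.02921 hr
W_total = W₁ + W₂ = 0.02756 + 0.02921 = 0.05678 hr

Final: 0.05678 hr


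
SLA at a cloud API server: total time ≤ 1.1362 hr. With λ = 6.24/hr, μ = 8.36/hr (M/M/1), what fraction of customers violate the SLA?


W ~ Exponential(μ−λ) for M/M/1.
μ − λ = 8.36 − 6.24 = 2.1200
P(W > t) = e^{−(μ−λ)t} = e^{−2.4087} = 0.089928

Final: 0.089928


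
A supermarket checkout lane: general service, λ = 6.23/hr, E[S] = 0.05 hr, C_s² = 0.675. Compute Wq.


ρ = λ·E[S] = 6.23·0.05 = 0.3115
E[S²] = E[S]²(1+C_s²) = 0.05²·(1+0.675) = 0.004188
Wq = λ·E[S²]/(2(1−ρ)) = 6.23·0.004188/(2·0.6885) = 0.01895 hr

Final: 0.01895 hr


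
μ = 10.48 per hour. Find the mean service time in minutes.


Mean service time = 1/μ = 1/10.48 hour = 0.09542 hour
In minutes: 0.09542 × 60 = 5.7252 min

Final: 5.7252 min


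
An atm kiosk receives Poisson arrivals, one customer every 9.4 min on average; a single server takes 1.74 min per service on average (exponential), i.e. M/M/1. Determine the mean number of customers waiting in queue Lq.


λ = 60/9.4 = 6.3830 /hr
μ = 60/1.74 = 34.4828 /hr
ρ = λ/μ = 6.3830/34.4828 = 0.1851
Lq = ρ²/(1−ρ) = 0.03426/0.8149 = 0.04205

Final: 0.04205


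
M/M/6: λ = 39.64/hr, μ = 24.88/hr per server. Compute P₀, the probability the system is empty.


a = λ/μ = 39.64/24.88 = 1.5932; ρ = a/c = 0.2655
Σ_{k=0}^{5} a^k/k! (terms k=0..5) = 1.00000 + 1.59325 + 1.26922 + 0.67406 + 0.26849 + 0.08555 = 4.89057
Tail: a^6/(6!(1−ρ)) = 16.35685/(720·0.7345) = 0.03093
P₀ = 1/(4.89057 + 0.03093) = 1/4.92150 = 0.203190

Final: 0.203190


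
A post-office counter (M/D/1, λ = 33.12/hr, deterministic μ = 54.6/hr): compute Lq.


ρ = 33.12/54.6 = 0.6066
M/D/1: Lq = ρ²/(2(1−ρ)) = 0.3680/(2·0.3934) = 0.46765

Final: 0.46765


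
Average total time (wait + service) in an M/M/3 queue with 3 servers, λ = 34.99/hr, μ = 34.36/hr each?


a = 1.0183; ρ = 0.3394; P₀ = 0.356724
Lq = P₀·a^c·ρ/(c!(1−ρ)²) = 0.04884
Wq = Lq/λ = 0.04884/34.99 = 0.001396 hr
W = Wq + 1/μ = 0.001396 + 0.02910 = 0.03050 hr

Final: 0.03050 hr


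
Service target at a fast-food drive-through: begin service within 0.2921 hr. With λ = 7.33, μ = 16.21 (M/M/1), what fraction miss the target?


ρ = 7.33/16.21 = 0.4522
P(Wq > t) = ρ·e^{−(μ−λ)t} = 0.4522·e^{−2.5938}
= 0.4522·0.074732 = 0.033793

Final: 0.033793


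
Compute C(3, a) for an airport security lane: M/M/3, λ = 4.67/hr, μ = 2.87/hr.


a = λ/μ = 1.6272; ρ = a/3 = 0.5424
P₀ = 0.181154 (from M/M/c formula)
C(c,a) = [a^c/(c!(1−ρ))]·P₀ = [4.30829/(6·0.4576)]·0.181154
= 1.56914·0.181154 = 0.284255

Final: 0.284255


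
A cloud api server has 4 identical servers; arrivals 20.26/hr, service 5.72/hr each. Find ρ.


ρ = λ/(cμ) = 20.26/(4·5.72) = 20.26/22.88 = 0.8855

Final: 0.8855


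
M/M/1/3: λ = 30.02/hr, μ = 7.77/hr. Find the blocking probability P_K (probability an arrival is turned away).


ρ = λ/μ = 30.02/7.77 = 3.8636
P_K = (1−ρ)ρ^K/(1−ρ^(K+1)) = (-2.8636·57.672530)/(1 − 222.822312)
= -165.149782/-221.822312 = 0.744514

Final: 0.744514


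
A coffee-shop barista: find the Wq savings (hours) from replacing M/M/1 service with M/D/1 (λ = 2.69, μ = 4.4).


ρ = 2.69/4.4 = 0.6114
Wq(M/M/1) = ρ/(μ−λ) = 0.6114/1.71 = 0.35752 hr
Wq(M/D/1) = ρ/(2(μ−λ)) = 0.17876 hr
Savings = 0.35752 − 0.17876 = 0.17876 hr

Final: 0.17876 hr


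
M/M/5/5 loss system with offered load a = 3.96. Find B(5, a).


B(c,a) = (a^c/c!) / Σ_{k=0}^{c} a^k/k!
a^5/5! = 8.115115
Σ terms (k=0..5): 1.00000 + 3.96000 + 7.84080 + 10.34986 + 10.24636 + 8.11512 = 41.512129
B = 8.115115/41.512129 = 0.195488

Final: 0.195488


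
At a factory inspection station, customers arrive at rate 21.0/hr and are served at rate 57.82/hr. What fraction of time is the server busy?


ρ = λ/μ = 21.0/57.82 = 0.3632

Final: 0.3632


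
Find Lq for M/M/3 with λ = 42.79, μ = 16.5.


a = λ/μ = 2.5933; ρ = a/3 = 0.8644
P₀ = 0.035211
Lq = P₀·a^c·ρ / (c!·(1−ρ)²) = 0.035211·17.44115·0.8644/(6·0.01838)
= 4.81512

Final: 4.81512


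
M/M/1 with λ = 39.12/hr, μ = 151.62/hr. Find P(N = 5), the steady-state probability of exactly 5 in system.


ρ = 39.12/151.62 = 0.2580
P_n = (1−ρ)·ρ^n = (1 − 0.2580)·0.2580^5 = 0.7420·0.001143 = 0.0008484

Final: 0.0008484


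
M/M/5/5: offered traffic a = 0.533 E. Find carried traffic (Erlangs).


B(5,0.533) = 0.0002104 (Erlang-B)
Carried load = a(1 − B) = 0.533·(1 − 0.0002104) = 0.533·0.999790 = 0.5329 E

Final: 0.5329 Erlangs


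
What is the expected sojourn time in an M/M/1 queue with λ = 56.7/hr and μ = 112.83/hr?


W = 1/(μ−λ) = 1/(112.83 − 56.7) = 1/56.13 = 0.01782 hr

Final: 0.01782 hr


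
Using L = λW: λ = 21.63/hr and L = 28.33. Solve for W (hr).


W = L/λ = 28.33/21.63 = 1.3098 hr

Final: 1.3098 hr


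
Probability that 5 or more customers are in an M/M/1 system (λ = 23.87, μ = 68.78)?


ρ = 23.87/68.78 = 0.3470
P(N ≥ n) = ρ^n = 0.3470^5 = 0.005034

Final: 0.005034


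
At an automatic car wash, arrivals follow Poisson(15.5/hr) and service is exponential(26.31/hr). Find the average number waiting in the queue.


ρ = 15.5/26.31 = 0.5891
Lq = ρ²/(1−ρ) = 0.3471/0.4109 = 0.8447

Final: 0.8447


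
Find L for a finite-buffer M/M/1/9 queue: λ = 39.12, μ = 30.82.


ρ = 39.12/30.82 = 1.2693
L = ρ[1 − (K+1)ρ^K + Kρ^(K+1)] / [(1−ρ)(1−ρ^(K+1))]
Numerator: 1.2693·(1 − 10·8.552556 + 9·10.855807) = 16.725270
Denominator: (-0.2693)·(-9.855807) = 2.654224
L = 16.725270/2.654224 = 6.3014

Final: 6.3014


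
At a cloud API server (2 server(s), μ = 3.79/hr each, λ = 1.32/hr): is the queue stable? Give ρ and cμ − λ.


Total capacity cμ = 2·3.79 = 7.58/hr
ρ = λ/(cμ) = 1.32/7.58 = 0.1741
Stable ⇔ ρ < 1: YES
Spare capacity = cμ − λ = 7.58 − 1.32 = 6.26/hr

Final: ρ = 0.1741; stable; margin = 6.26/hr


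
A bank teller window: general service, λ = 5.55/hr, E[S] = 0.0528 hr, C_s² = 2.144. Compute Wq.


ρ = λ·E[S] = 5.55·0.0528 = 0.2930
E[S²] = E[S]²(1+C_s²) = 0.0528²·(1+2.144) = 0.008765
Wq = λ·E[S²]/(2(1−ρ)) = 5.55·0.008765/(2·0.7070) = 0.03440 hr

Final: 0.03440 hr


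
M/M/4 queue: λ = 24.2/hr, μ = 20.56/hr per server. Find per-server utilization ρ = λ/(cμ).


ρ = λ/(cμ) = 24.2/(4·20.56) = 24.2/82.24 = 0.2943

Final: 0.2943


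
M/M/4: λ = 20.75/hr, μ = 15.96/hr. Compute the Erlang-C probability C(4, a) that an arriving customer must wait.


a = λ/μ = 1.3001; ρ = a/4 = 0.3250
P₀ = 0.271154 (from M/M/c formula)
C(c,a) = [a^c/(c!(1−ρ))]·P₀ = [2.85720/(24·0.6750)]·0.271154
= 0.17638·0.271154 = 0.047826

Final: 0.047826


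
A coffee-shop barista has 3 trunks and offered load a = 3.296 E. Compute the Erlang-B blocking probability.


B(c,a) = (a^c/c!) / Σ_{k=0}^{c} a^k/k!
a^3/3! = 5.967746
Σ terms (k=0..3): 1.00000 + 3.29600 + 5.43181 + 5.96775 = 15.695554
B = 5.967746/15.695554 = 0.380219

Final: 0.380219


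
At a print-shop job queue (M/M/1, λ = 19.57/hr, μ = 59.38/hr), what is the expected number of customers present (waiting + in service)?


ρ = λ/μ = 19.57/59.38 = 0.3296
L = ρ/(1−ρ) = 0.3296/(1 − 0.3296) = 0.3296/0.6704 = 0.4916

Final: 0.4916


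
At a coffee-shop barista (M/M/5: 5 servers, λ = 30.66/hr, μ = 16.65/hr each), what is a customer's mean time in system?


a = 1.8414; ρ = 0.3683; P₀ = 0.157828
Lq = P₀·a^c·ρ/(c!(1−ρ)²) = 0.02570
Wq = Lq/λ = 0.02570/30.66 = 0.0008382 hr
W = Wq + 1/μ = 0.0008382 + 0.06006 = 0.06090 hr

Final: 0.06090 hr


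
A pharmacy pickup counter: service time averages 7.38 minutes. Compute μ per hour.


μ = 1/(service time) in consistent units.
1 hour = 60 min, so μ = 60/7.38 = 8.1301 per hour

Final: 8.1301 /hr


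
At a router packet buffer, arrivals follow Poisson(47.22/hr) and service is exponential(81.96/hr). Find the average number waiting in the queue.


ρ = 47.22/81.96 = 0.5761
Lq = ρ²/(1−ρ) = 0.3319/0.4239 = 0.7831

Final: 0.7831


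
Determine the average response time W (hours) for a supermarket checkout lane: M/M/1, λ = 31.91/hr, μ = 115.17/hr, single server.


W = 1/(μ−λ) = 1/(115.17 − 31.91) = 1/83.26 = 0.01201 hr

Final: 0.01201 hr
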